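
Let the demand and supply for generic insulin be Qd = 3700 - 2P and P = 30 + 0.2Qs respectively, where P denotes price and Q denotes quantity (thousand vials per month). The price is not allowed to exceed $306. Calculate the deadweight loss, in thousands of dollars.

Rearranging supply gives Qs = 5P - 150. Equilibrium: 3700 - 2P = 5P - 150, so 3850 = 7P and P* = 550, Q* = 2600.
The ceiling of 306 is below the equilibrium price 550, so it binds.
At P = 306: Qd = 3700 - 2·306 = 3088 and Qs = 5·306 - 150 = 1380.
Quantity traded falls to 1380. At Q = 1380 the demand price is (3700 - 1380)/2 = 1160 and the supply price is (150 + 1380)/5 = 306.
Deadweight loss = ½ · (1160 - 306) · (2600 - 1380) = ½ · 854 · 1220 = 520940.

520940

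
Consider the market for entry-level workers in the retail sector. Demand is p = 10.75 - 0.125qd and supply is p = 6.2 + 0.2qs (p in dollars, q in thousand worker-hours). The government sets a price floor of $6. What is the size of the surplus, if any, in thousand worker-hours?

Rearranging demand gives qd = 86 - 8p; rearranging supply gives qs = 5p - 31. Setting quantity demanded equal to quantity supplied, 86 - 8p = 5p - 31, gives p* = 9 and q* = 14.
Since 6 is below p* = 9, the floor does not bind and the free-market outcome prevails.
Since the control does not bind, there is no surplus.

0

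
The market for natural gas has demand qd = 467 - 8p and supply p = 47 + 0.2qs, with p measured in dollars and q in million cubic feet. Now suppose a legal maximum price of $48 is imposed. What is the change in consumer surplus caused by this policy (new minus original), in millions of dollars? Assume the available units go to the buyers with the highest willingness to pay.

-26.25

Rearranging supply gives qs = 5p - 235. Without the control the market clears where 467 - 8p = 5p - 235, i.e. p* = 54 and q* = 35.
Since 48 < 54, the ceiling is binding.
At p = 48: qd = 467 - 8·48 = 83 and qs = 5·48 - 235 = 5.
Consumer surplus without the control is ½ · (58.375 - 54) · 35 = 76.5625.
With the ceiling, 5 units are sold at 48 (assume they go to the highest-value buyers). The demand price at q = 5 is 57.75, so CS = ½ · [(58.375 - 48) + (57.75 - 48)] · 5 = 50.3125.
Change in consumer surplus = 50.3125 - 76.5625 = -26.25.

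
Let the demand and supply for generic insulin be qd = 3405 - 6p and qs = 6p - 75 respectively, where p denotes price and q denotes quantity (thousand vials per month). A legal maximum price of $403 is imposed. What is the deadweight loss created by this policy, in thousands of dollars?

0

Without the control the market clears where 3405 - 6p = 6p - 75, i.e. p* = 290 and q* = 1665.
Since 403 is above p* = 290, the ceiling does not bind and the free-market outcome prevails.
Since the control does not bind, no trades are prevented and deadweight loss is zero.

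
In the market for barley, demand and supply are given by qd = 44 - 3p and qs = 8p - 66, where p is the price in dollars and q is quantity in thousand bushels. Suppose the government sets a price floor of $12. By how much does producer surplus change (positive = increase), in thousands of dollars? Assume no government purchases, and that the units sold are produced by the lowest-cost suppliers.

13.75

Without the control the market clears where 44 - 3p = 8p - 66, i.e. p* = 10 and q* = 14.
Since 12 > 10, the floor is binding.
At p = 12: qd = 44 - 3·12 = 8 and qs = 8·12 - 66 = 30.
Producer surplus without the control is ½ · (10 - 8.25) · 14 = 12.25.
With the floor, 8 units are sold at 12. The supply price at q = 8 is 9.25, so PS = ½ · [(12 - 8.25) + (12 - 9.25)] · 8 = 26.
Change in producer surplus = 26 - 12.25 = 13.75.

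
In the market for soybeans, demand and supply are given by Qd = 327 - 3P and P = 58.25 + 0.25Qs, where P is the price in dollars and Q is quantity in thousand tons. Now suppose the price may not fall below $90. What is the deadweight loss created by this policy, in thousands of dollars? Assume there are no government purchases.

Rearranging supply gives Qs = 4P - 233. Setting quantity demanded equal to quantity supplied, 327 - 3P = 4P - 233, gives P* = 80 and Q* = 87.
Since 90 > 80, the floor is binding.
At P = 90: Qd = 327 - 3·90 = 57 and Qs = 4·90 - 233 = 127.
Quantity traded falls to 57. At Q = 57 the demand price is (327 - 57)/3 = 90 and the supply price is (233 + 57)/4 = 72.5.
Deadweight loss = ½ · (90 - 72.5) · (87 - 57) = ½ · 17.5 · 30 = 262.5.

262.5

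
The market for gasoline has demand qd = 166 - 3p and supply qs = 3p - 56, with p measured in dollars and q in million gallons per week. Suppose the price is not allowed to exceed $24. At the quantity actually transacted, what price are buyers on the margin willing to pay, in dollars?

Without the control the market clears where 166 - 3p = 3p - 56, i.e. p* = 37 and q* = 55.
Since 24 < 37, the ceiling is binding.
At p = 24: qd = 166 - 3·24 = 94 and qs = 3·24 - 56 = 16.
Only 16 units reach the market. On the demand curve, the marginal buyer's willingness to pay at q = 16 is (166 - 16)/3 = 50.

50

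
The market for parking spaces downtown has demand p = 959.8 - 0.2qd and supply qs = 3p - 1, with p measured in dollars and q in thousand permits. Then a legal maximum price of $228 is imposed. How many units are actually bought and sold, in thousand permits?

683

Rearranging demand gives qd = 4799 - 5p. In a free market, 4799 - 5p = 3p - 1 gives the equilibrium p* = 600, q* = 1799.
The ceiling of 228 is below the equilibrium price 600, so it binds.
At p = 228: qd = 4799 - 5·228 = 3659 and qs = 3·228 - 1 = 683.
The quantity actually transacted is the short side, supply: 683.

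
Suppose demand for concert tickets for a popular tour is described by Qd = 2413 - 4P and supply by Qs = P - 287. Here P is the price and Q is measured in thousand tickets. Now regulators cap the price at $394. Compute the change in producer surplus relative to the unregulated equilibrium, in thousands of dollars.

Without the control the market clears where 2413 - 4P = P - 287, i.e. P* = 540 and Q* = 253.
Since 394 < 540, the ceiling is binding.
At P = 394: Qd = 2413 - 4·394 = 837 and Qs = 394 - 287 = 107.
Producer surplus without the control is ½ · (540 - 287) · 253 = 32004.5.
With the ceiling, producers sell 107 units at 394, so PS = ½ · (394 - 287) · 107 = 5724.5.
Change in producer surplus = 5724.5 - 32004.5 = -26280.

-26280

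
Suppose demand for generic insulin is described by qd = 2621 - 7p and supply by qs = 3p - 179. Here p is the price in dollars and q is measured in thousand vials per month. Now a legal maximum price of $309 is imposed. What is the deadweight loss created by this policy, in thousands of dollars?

0

Equilibrium: 2621 - 7p = 3p - 179, so 2800 = 10p and p* = 280, q* = 661.
Since 309 is above p* = 280, the ceiling does not bind and the free-market outcome prevails.
Since the control does not bind, no trades are prevented and deadweight loss is zero.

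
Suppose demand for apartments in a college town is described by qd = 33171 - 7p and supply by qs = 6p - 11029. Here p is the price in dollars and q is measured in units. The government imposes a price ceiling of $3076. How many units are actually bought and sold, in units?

7427

Setting quantity demanded equal to quantity supplied, 33171 - 7p = 6p - 11029, gives p* = 3400 and q* = 9371.
Since 3076 < 3400, the ceiling is binding.
At p = 3076: qd = 33171 - 7·3076 = 11639 and qs = 6·3076 - 11029 = 7427.
The quantity actually transacted is the short side, supply: 7427.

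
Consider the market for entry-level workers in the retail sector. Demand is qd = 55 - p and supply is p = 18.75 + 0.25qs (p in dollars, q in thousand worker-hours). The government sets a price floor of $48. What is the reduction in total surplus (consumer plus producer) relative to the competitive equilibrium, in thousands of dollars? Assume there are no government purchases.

302.5

Rearranging supply gives qs = 4p - 75. Without the control the market clears where 55 - p = 4p - 75, i.e. p* = 26 and q* = 29.
Because the floor (48) lies above the market-clearing price, it is binding.
At p = 48: qd = 55 - 48 = 7 and qs = 4·48 - 75 = 117.
Quantity traded falls to 7. At q = 7 the demand price is 55 - 7 = 48 and the supply price is (75 + 7)/4 = 20.5.
Deadweight loss = ½ · (48 - 20.5) · (29 - 7) = ½ · 27.5 · 22 = 302.5.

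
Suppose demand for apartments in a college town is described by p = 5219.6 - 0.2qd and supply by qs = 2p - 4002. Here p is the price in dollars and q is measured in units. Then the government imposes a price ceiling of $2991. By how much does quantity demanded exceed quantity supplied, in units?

9163

Rearranging demand gives qd = 26098 - 5p. Equilibrium: 26098 - 5p = 2p - 4002, so 30100 = 7p and p* = 4300, q* = 4598.
The ceiling of 2991 is below the equilibrium price 4300, so it binds.
At p = 2991: qd = 26098 - 5·2991 = 11143 and qs = 2·2991 - 4002 = 1980.
Shortage = qd - qs = 11143 - 1980 = 9163.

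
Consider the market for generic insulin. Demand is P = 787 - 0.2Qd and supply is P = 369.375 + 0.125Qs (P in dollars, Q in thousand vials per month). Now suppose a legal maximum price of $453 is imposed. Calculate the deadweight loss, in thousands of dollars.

Rearranging demand gives Qd = 3935 - 5P; rearranging supply gives Qs = 8P - 2955. Without the control the market clears where 3935 - 5P = 8P - 2955, i.e. P* = 530 and Q* = 1285.
Since 453 < 530, the ceiling is binding.
At P = 453: Qd = 3935 - 5·453 = 1670 and Qs = 8·453 - 2955 = 669.
Quantity traded falls to 669. At Q = 669 the demand price is (3935 - 669)/5 = 653.2 and the supply price is (2955 + 669)/8 = 453.
Deadweight loss = ½ · (653.2 - 453) · (1285 - 669) = ½ · 200.2 · 616 = 61661.6.

61661.6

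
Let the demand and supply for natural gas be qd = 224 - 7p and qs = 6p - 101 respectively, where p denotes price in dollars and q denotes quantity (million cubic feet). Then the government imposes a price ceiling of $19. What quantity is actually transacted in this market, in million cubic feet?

13

Equilibrium: 224 - 7p = 6p - 101, so 325 = 13p and p* = 25, q* = 49.
Because the ceiling (19) lies below the market-clearing price, it is binding.
At p = 19: qd = 224 - 7·19 = 91 and qs = 6·19 - 101 = 13.
The quantity actually transacted is the short side, supply: 13.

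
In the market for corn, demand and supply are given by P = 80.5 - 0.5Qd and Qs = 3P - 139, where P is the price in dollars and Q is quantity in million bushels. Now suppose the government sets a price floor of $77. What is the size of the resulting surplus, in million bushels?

85

Rearranging demand gives Qd = 161 - 2P. Without the control the market clears where 161 - 2P = 3P - 139, i.e. P* = 60 and Q* = 41.
Because the floor (77) lies above the market-clearing price, it is binding.
At P = 77: Qd = 161 - 2·77 = 7 and Qs = 3·77 - 139 = 92.
Surplus = Qs - Qd = 92 - 7 = 85.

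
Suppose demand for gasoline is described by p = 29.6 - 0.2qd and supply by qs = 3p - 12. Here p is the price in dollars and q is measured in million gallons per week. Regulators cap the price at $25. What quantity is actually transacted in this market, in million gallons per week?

48

Rearranging demand gives qd = 148 - 5p. Setting quantity demanded equal to quantity supplied, 148 - 5p = 3p - 12, gives p* = 20 and q* = 48.
The ceiling of 25 is above the equilibrium price 20, so it is not binding; the market clears at p* = 20, q* = 48.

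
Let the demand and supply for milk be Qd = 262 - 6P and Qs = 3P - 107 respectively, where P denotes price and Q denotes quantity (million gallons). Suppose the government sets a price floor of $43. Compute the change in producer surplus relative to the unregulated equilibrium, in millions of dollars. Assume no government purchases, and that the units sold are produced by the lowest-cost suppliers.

Equilibrium: 262 - 6P = 3P - 107, so 369 = 9P and P* = 41, Q* = 16.
Because the floor (43) lies above the market-clearing price, it is binding.
At P = 43: Qd = 262 - 6·43 = 4 and Qs = 3·43 - 107 = 22.
Producer surplus without the control is ½ · (41 - 107/3) · 16 = 128/3.
With the floor, 4 units are sold at 43. The supply price at Q = 4 is 37, so PS = ½ · [(43 - 107/3) + (43 - 37)] · 4 = 80/3.
Change in producer surplus = 80/3 - 128/3 = -16.

-16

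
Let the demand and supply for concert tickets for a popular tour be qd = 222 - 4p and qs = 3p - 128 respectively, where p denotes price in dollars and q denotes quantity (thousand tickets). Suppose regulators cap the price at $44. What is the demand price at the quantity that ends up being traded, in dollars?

54.5

Equilibrium: 222 - 4p = 3p - 128, so 350 = 7p and p* = 50, q* = 22.
Since 44 < 50, the ceiling is binding.
At p = 44: qd = 222 - 4·44 = 46 and qs = 3·44 - 128 = 4.
Only 4 units reach the market. On the demand curve, the marginal buyer's willingness to pay at q = 4 is (222 - 4)/4 = 54.5.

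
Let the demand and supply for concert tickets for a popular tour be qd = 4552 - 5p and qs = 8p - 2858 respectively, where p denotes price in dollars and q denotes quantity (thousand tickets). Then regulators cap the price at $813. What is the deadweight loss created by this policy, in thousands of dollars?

0

Equilibrium: 4552 - 5p = 8p - 2858, so 7410 = 13p and p* = 570, q* = 1702.
Since 813 is above p* = 570, the ceiling does not bind and the free-market outcome prevails.
Since the control does not bind, no trades are prevented and deadweight loss is zero.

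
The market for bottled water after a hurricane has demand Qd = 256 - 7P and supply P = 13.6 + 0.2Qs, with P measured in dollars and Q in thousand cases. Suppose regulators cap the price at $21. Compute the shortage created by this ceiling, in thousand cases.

Rearranging supply gives Qs = 5P - 68. In a free market, 256 - 7P = 5P - 68 gives the equilibrium P* = 27, Q* = 67.
Since 21 < 27, the ceiling is binding.
At P = 21: Qd = 256 - 7·21 = 109 and Qs = 5·21 - 68 = 37.
Shortage = Qd - Qs = 109 - 37 = 72.

72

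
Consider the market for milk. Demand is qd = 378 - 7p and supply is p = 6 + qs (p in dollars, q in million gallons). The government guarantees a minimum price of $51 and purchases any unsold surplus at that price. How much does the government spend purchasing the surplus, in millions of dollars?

Rearranging supply gives qs = p - 6. Equilibrium: 378 - 7p = p - 6, so 384 = 8p and p* = 48, q* = 42.
The floor of 51 is above the equilibrium price 48, so it binds.
At p = 51: qd = 378 - 7·51 = 21 and qs = 51 - 6 = 45.
Surplus = qs - qd = 24.
Government expenditure = surplus × support price = 24 × 51 = 1224.

1224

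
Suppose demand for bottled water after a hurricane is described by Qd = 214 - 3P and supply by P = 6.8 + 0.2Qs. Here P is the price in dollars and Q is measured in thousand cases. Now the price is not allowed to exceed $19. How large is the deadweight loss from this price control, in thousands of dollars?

960

Rearranging supply gives Qs = 5P - 34. Setting quantity demanded equal to quantity supplied, 214 - 3P = 5P - 34, gives P* = 31 and Q* = 121.
Since 19 < 31, the ceiling is binding.
At P = 19: Qd = 214 - 3·19 = 157 and Qs = 5·19 - 34 = 61.
Quantity traded falls to 61. At Q = 61 the demand price is (214 - 61)/3 = 51 and the supply price is (34 + 61)/5 = 19.
Deadweight loss = ½ · (51 - 19) · (121 - 61) = ½ · 32 · 60 = 960.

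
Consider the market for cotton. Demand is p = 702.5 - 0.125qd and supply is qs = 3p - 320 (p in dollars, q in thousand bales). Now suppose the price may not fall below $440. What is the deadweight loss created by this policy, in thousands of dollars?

0

Rearranging demand gives qd = 5620 - 8p. Equilibrium: 5620 - 8p = 3p - 320, so 5940 = 11p and p* = 540, q* = 1300.
Since 440 is below p* = 540, the floor does not bind and the free-market outcome prevails.
Since the control does not bind, no trades are prevented and deadweight loss is zero.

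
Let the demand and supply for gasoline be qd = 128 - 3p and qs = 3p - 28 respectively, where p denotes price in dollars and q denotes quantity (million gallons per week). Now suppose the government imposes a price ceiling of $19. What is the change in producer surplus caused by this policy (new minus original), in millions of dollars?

-276.5

Without the control the market clears where 128 - 3p = 3p - 28, i.e. p* = 26 and q* = 50.
Because the ceiling (19) lies below the market-clearing price, it is binding.
At p = 19: qd = 128 - 3·19 = 71 and qs = 3·19 - 28 = 29.
Producer surplus without the control is ½ · (26 - 28/3) · 50 = 1250/3.
With the ceiling, producers sell 29 units at 19, so PS = ½ · (19 - 28/3) · 29 = 841/6.
Change in producer surplus = 841/6 - 1250/3 = -276.5.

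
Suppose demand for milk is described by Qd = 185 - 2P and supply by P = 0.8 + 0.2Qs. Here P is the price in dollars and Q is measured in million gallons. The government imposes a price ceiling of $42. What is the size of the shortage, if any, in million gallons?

0

Rearranging supply gives Qs = 5P - 4. Setting quantity demanded equal to quantity supplied, 185 - 2P = 5P - 4, gives P* = 27 and Q* = 131.
The ceiling of 42 is above the equilibrium price 27, so it is not binding; the market clears at P* = 27, Q* = 131.
Since the control does not bind, there is no shortage.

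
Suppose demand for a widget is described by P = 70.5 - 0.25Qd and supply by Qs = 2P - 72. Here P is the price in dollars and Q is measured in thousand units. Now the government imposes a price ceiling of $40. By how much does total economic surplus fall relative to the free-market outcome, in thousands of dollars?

Rearranging demand gives Qd = 282 - 4P. Equilibrium: 282 - 4P = 2P - 72, so 354 = 6P and P* = 59, Q* = 46.
Since 40 < 59, the ceiling is binding.
At P = 40: Qd = 282 - 4·40 = 122 and Qs = 2·40 - 72 = 8.
Quantity traded falls to 8. At Q = 8 the demand price is (282 - 8)/4 = 68.5 and the supply price is (72 + 8)/2 = 40.
Deadweight loss = ½ · (68.5 - 40) · (46 - 8) = ½ · 28.5 · 38 = 541.5.

541.5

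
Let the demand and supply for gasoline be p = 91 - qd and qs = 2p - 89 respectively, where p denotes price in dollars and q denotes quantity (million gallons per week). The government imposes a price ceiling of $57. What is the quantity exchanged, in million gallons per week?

Rearranging demand gives qd = 91 - p. In a free market, 91 - p = 2p - 89 gives the equilibrium p* = 60, q* = 31.
The ceiling of 57 is below the equilibrium price 60, so it binds.
At p = 57: qd = 91 - 57 = 34 and qs = 2·57 - 89 = 25.
The quantity actually transacted is the short side, supply: 25.

25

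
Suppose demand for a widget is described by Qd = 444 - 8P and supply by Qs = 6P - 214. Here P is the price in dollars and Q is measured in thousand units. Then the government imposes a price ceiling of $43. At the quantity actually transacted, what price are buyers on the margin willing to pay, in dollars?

50

Setting quantity demanded equal to quantity supplied, 444 - 8P = 6P - 214, gives P* = 47 and Q* = 68.
Because the ceiling (43) lies below the market-clearing price, it is binding.
At P = 43: Qd = 444 - 8·43 = 100 and Qs = 6·43 - 214 = 44.
Only 44 units reach the market. On the demand curve, the marginal buyer's willingness to pay at Q = 44 is (444 - 44)/8 = 50.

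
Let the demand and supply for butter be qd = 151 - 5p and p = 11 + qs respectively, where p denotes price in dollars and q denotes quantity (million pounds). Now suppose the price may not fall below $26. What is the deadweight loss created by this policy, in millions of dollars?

Rearranging supply gives qs = p - 11. Without the control the market clears where 151 - 5p = p - 11, i.e. p* = 27 and q* = 16.
Since 26 is below p* = 27, the floor does not bind and the free-market outcome prevails.
Since the control does not bind, no trades are prevented and deadweight loss is zero.

0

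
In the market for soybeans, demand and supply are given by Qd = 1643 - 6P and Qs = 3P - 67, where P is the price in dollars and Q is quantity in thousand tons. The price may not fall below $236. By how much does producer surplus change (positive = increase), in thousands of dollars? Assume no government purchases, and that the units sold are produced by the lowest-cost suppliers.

Setting quantity demanded equal to quantity supplied, 1643 - 6P = 3P - 67, gives P* = 190 and Q* = 503.
The floor of 236 is above the equilibrium price 190, so it binds.
At P = 236: Qd = 1643 - 6·236 = 227 and Qs = 3·236 - 67 = 641.
Producer surplus without the control is ½ · (190 - 67/3) · 503 = 253009/6.
With the floor, 227 units are sold at 236. The supply price at Q = 227 is 98, so PS = ½ · [(236 - 67/3) + (236 - 98)] · 227 = 239485/6.
Change in producer surplus = 239485/6 - 253009/6 = -2254.

-2254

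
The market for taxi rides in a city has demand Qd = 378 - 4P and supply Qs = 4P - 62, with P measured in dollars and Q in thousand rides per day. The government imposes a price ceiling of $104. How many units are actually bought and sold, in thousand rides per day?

158

Equilibrium: 378 - 4P = 4P - 62, so 440 = 8P and P* = 55, Q* = 158.
Since 104 is above P* = 55, the ceiling does not bind and the free-market outcome prevails.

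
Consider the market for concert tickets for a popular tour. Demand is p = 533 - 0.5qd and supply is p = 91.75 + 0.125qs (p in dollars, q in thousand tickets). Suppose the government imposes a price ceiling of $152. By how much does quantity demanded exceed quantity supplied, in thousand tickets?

280

Rearranging demand gives qd = 1066 - 2p; rearranging supply gives qs = 8p - 734. Without the control the market clears where 1066 - 2p = 8p - 734, i.e. p* = 180 and q* = 706.
Since 152 < 180, the ceiling is binding.
At p = 152: qd = 1066 - 2·152 = 762 and qs = 8·152 - 734 = 482.
Shortage = qd - qs = 762 - 482 = 280.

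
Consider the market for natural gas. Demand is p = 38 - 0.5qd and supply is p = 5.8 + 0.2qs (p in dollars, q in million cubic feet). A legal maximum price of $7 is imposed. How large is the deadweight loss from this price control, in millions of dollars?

560

Rearranging demand gives qd = 76 - 2p; rearranging supply gives qs = 5p - 29. Equilibrium: 76 - 2p = 5p - 29, so 105 = 7p and p* = 15, q* = 46.
Because the ceiling (7) lies below the market-clearing price, it is binding.
At p = 7: qd = 76 - 2·7 = 62 and qs = 5·7 - 29 = 6.
Quantity traded falls to 6. At q = 6 the demand price is (76 - 6)/2 = 35 and the supply price is (29 + 6)/5 = 7.
Deadweight loss = ½ · (35 - 7) · (46 - 6) = ½ · 28 · 40 = 560.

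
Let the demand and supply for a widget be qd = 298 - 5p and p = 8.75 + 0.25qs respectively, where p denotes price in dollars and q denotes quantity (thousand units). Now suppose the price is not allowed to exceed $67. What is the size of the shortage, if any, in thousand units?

Rearranging supply gives qs = 4p - 35. In a free market, 298 - 5p = 4p - 35 gives the equilibrium p* = 37, q* = 113.
Since 67 is above p* = 37, the ceiling does not bind and the free-market outcome prevails.
Since the control does not bind, there is no shortage.

0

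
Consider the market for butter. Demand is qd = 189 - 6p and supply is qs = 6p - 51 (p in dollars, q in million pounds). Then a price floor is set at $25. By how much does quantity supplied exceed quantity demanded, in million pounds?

In a free market, 189 - 6p = 6p - 51 gives the equilibrium p* = 20, q* = 69.
Since 25 > 20, the floor is binding.
At p = 25: qd = 189 - 6·25 = 39 and qs = 6·25 - 51 = 99.
Surplus = qs - qd = 99 - 39 = 60.

60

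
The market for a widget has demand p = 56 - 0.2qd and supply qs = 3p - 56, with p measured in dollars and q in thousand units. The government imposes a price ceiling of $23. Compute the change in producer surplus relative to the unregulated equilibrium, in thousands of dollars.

Rearranging demand gives qd = 280 - 5p. Equilibrium: 280 - 5p = 3p - 56, so 336 = 8p and p* = 42, q* = 70.
Because the ceiling (23) lies below the market-clearing price, it is binding.
At p = 23: qd = 280 - 5·23 = 165 and qs = 3·23 - 56 = 13.
Producer surplus without the control is ½ · (42 - 56/3) · 70 = 2450/3.
With the ceiling, producers sell 13 units at 23, so PS = ½ · (23 - 56/3) · 13 = 169/6.
Change in producer surplus = 169/6 - 2450/3 = -788.5.

-788.5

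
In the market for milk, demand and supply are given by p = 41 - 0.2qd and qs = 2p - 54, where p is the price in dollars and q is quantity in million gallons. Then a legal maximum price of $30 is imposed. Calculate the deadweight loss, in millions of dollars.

68.6

Rearranging demand gives qd = 205 - 5p. Setting quantity demanded equal to quantity supplied, 205 - 5p = 2p - 54, gives p* = 37 and q* = 20.
Because the ceiling (30) lies below the market-clearing price, it is binding.
At p = 30: qd = 205 - 5·30 = 55 and qs = 2·30 - 54 = 6.
Quantity traded falls to 6. At q = 6 the demand price is (205 - 6)/5 = 39.8 and the supply price is (54 + 6)/2 = 30.
Deadweight loss = ½ · (39.8 - 30) · (20 - 6) = ½ · 9.8 · 14 = 68.6.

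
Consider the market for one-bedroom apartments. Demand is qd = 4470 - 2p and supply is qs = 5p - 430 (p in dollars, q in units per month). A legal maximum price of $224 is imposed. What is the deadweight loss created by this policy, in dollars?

Equilibrium: 4470 - 2p = 5p - 430, so 4900 = 7p and p* = 700, q* = 3070.
Because the ceiling (224) lies below the market-clearing price, it is binding.
At p = 224: qd = 4470 - 2·224 = 4022 and qs = 5·224 - 430 = 690.
Quantity traded falls to 690. At q = 690 the demand price is (4470 - 690)/2 = 1890 and the supply price is (430 + 690)/5 = 224.
Deadweight loss = ½ · (1890 - 224) · (3070 - 690) = ½ · 1666 · 2380 = 1982540.

1982540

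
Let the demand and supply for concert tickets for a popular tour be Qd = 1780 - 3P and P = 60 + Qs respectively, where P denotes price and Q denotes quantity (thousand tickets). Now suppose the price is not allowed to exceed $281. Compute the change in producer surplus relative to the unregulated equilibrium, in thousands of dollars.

Rearranging supply gives Qs = P - 60. Setting quantity demanded equal to quantity supplied, 1780 - 3P = P - 60, gives P* = 460 and Q* = 400.
The ceiling of 281 is below the equilibrium price 460, so it binds.
At P = 281: Qd = 1780 - 3·281 = 937 and Qs = 281 - 60 = 221.
Producer surplus without the control is ½ · (460 - 60) · 400 = 80000.
With the ceiling, producers sell 221 units at 281, so PS = ½ · (281 - 60) · 221 = 24420.5.
Change in producer surplus = 24420.5 - 80000 = -55579.5.

-55579.5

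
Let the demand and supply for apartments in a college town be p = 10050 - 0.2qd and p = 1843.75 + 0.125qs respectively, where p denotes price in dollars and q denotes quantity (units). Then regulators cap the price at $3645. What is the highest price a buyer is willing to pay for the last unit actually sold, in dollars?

Rearranging demand gives qd = 50250 - 5p; rearranging supply gives qs = 8p - 14750. Equilibrium: 50250 - 5p = 8p - 14750, so 65000 = 13p and p* = 5000, q* = 25250.
Because the ceiling (3645) lies below the market-clearing price, it is binding.
At p = 3645: qd = 50250 - 5·3645 = 32025 and qs = 8·3645 - 14750 = 14410.
Only 14410 units reach the market. On the demand curve, the marginal buyer's willingness to pay at q = 14410 is (50250 - 14410)/5 = 7168.

7168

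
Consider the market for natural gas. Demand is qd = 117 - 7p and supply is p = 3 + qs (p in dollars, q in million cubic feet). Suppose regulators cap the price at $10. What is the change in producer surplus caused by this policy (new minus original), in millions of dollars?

-47.5

Rearranging supply gives qs = p - 3. Equilibrium: 117 - 7p = p - 3, so 120 = 8p and p* = 15, q* = 12.
Since 10 < 15, the ceiling is binding.
At p = 10: qd = 117 - 7·10 = 47 and qs = 10 - 3 = 7.
Producer surplus without the control is ½ · (15 - 3) · 12 = 72.
With the ceiling, producers sell 7 units at 10, so PS = ½ · (10 - 3) · 7 = 24.5.
Change in producer surplus = 24.5 - 72 = -47.5.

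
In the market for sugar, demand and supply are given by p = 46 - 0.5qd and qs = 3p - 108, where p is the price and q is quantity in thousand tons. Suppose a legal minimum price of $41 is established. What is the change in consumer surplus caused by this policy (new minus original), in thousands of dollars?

-11

Rearranging demand gives qd = 92 - 2p. Setting quantity demanded equal to quantity supplied, 92 - 2p = 3p - 108, gives p* = 40 and q* = 12.
The floor of 41 is above the equilibrium price 40, so it binds.
At p = 41: qd = 92 - 2·41 = 10 and qs = 3·41 - 108 = 15.
Consumer surplus without the control is ½ · (46 - 40) · 12 = 36.
With the floor, consumers buy 10 units at 41, so CS = ½ · (46 - 41) · 10 = 25.
Change in consumer surplus = 25 - 36 = -11.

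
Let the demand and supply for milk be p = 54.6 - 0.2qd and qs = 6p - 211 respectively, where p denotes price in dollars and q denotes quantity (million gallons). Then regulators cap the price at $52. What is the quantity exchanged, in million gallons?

Rearranging demand gives qd = 273 - 5p. Setting quantity demanded equal to quantity supplied, 273 - 5p = 6p - 211, gives p* = 44 and q* = 53.
Since 52 is above p* = 44, the ceiling does not bind and the free-market outcome prevails.

53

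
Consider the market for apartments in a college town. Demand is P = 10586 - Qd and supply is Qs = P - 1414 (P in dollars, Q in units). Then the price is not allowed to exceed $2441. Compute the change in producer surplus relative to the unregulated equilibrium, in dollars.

-9988333.5

Rearranging demand gives Qd = 10586 - P. Setting quantity demanded equal to quantity supplied, 10586 - P = P - 1414, gives P* = 6000 and Q* = 4586.
Since 2441 < 6000, the ceiling is binding.
At P = 2441: Qd = 10586 - 2441 = 8145 and Qs = 2441 - 1414 = 1027.
Producer surplus without the control is ½ · (6000 - 1414) · 4586 = 10515698.
With the ceiling, producers sell 1027 units at 2441, so PS = ½ · (2441 - 1414) · 1027 = 527364.5.
Change in producer surplus = 527364.5 - 10515698 = -9988333.5.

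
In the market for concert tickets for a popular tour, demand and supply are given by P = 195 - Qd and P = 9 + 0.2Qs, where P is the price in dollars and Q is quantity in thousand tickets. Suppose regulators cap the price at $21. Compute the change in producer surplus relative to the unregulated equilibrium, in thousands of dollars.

-2042.5

Rearranging demand gives Qd = 195 - P; rearranging supply gives Qs = 5P - 45. In a free market, 195 - P = 5P - 45 gives the equilibrium P* = 40, Q* = 155.
Since 21 < 40, the ceiling is binding.
At P = 21: Qd = 195 - 21 = 174 and Qs = 5·21 - 45 = 60.
Producer surplus without the control is ½ · (40 - 9) · 155 = 2402.5.
With the ceiling, producers sell 60 units at 21, so PS = ½ · (21 - 9) · 60 = 360.
Change in producer surplus = 360 - 2402.5 = -2042.5.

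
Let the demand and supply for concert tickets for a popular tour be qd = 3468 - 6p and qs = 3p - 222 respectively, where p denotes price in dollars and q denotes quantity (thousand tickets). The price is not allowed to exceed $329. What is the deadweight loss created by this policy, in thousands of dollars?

14762.25

Setting quantity demanded equal to quantity supplied, 3468 - 6p = 3p - 222, gives p* = 410 and q* = 1008.
Because the ceiling (329) lies below the market-clearing price, it is binding.
At p = 329: qd = 3468 - 6·329 = 1494 and qs = 3·329 - 222 = 765.
Quantity traded falls to 765. At q = 765 the demand price is (3468 - 765)/6 = 450.5 and the supply price is (222 + 765)/3 = 329.
Deadweight loss = ½ · (450.5 - 329) · (1008 - 765) = ½ · 121.5 · 243 = 14762.25.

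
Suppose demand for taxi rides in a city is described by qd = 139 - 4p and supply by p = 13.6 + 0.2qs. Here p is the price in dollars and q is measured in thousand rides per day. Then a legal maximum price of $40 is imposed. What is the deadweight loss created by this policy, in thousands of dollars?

0

Rearranging supply gives qs = 5p - 68. Without the control the market clears where 139 - 4p = 5p - 68, i.e. p* = 23 and q* = 47.
Since 40 is above p* = 23, the ceiling does not bind and the free-market outcome prevails.
Since the control does not bind, no trades are prevented and deadweight loss is zero.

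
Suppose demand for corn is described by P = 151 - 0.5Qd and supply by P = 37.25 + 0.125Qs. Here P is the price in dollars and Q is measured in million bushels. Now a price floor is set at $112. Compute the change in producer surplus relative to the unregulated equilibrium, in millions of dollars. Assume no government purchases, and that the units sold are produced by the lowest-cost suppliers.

Rearranging demand gives Qd = 302 - 2P; rearranging supply gives Qs = 8P - 298. Equilibrium: 302 - 2P = 8P - 298, so 600 = 10P and P* = 60, Q* = 182.
Because the floor (112) lies above the market-clearing price, it is binding.
At P = 112: Qd = 302 - 2·112 = 78 and Qs = 8·112 - 298 = 598.
Producer surplus without the control is ½ · (60 - 37.25) · 182 = 2070.25.
With the floor, 78 units are sold at 112. The supply price at Q = 78 is 47, so PS = ½ · [(112 - 37.25) + (112 - 47)] · 78 = 5450.25.
Change in producer surplus = 5450.25 - 2070.25 = 3380.

3380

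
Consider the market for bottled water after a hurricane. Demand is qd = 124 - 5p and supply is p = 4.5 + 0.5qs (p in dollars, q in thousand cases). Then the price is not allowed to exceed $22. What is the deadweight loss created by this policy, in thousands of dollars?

Rearranging supply gives qs = 2p - 9. Equilibrium: 124 - 5p = 2p - 9, so 133 = 7p and p* = 19, q* = 29.
The ceiling of 22 is above the equilibrium price 19, so it is not binding; the market clears at p* = 19, q* = 29.
Since the control does not bind, no trades are prevented and deadweight loss is zero.

0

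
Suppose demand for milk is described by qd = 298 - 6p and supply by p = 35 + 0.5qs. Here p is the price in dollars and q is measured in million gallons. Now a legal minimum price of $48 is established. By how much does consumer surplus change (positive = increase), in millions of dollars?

Rearranging supply gives qs = 2p - 70. Equilibrium: 298 - 6p = 2p - 70, so 368 = 8p and p* = 46, q* = 22.
Because the floor (48) lies above the market-clearing price, it is binding.
At p = 48: qd = 298 - 6·48 = 10 and qs = 2·48 - 70 = 26.
Consumer surplus without the control is ½ · (149/3 - 46) · 22 = 121/3.
With the floor, consumers buy 10 units at 48, so CS = ½ · (149/3 - 48) · 10 = 25/3.
Change in consumer surplus = 25/3 - 121/3 = -32.

-32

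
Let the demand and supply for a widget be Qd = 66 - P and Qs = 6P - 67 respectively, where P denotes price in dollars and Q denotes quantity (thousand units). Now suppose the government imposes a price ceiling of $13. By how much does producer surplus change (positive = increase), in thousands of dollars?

Equilibrium: 66 - P = 6P - 67, so 133 = 7P and P* = 19, Q* = 47.
Because the ceiling (13) lies below the market-clearing price, it is binding.
At P = 13: Qd = 66 - 13 = 53 and Qs = 6·13 - 67 = 11.
Producer surplus without the control is ½ · (19 - 67/6) · 47 = 2209/12.
With the ceiling, producers sell 11 units at 13, so PS = ½ · (13 - 67/6) · 11 = 121/12.
Change in producer surplus = 121/12 - 2209/12 = -174.

-174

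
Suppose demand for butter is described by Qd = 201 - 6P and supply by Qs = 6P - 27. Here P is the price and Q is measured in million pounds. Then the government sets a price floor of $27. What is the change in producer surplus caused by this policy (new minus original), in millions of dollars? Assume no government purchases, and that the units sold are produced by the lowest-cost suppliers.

120

Equilibrium: 201 - 6P = 6P - 27, so 228 = 12P and P* = 19, Q* = 87.
The floor of 27 is above the equilibrium price 19, so it binds.
At P = 27: Qd = 201 - 6·27 = 39 and Qs = 6·27 - 27 = 135.
Producer surplus without the control is ½ · (19 - 4.5) · 87 = 630.75.
With the floor, 39 units are sold at 27. The supply price at Q = 39 is 11, so PS = ½ · [(27 - 4.5) + (27 - 11)] · 39 = 750.75.
Change in producer surplus = 750.75 - 630.75 = 120.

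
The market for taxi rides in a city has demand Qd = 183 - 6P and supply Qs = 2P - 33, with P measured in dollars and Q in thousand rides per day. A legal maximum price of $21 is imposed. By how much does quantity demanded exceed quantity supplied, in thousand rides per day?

Equilibrium: 183 - 6P = 2P - 33, so 216 = 8P and P* = 27, Q* = 21.
Because the ceiling (21) lies below the market-clearing price, it is binding.
At P = 21: Qd = 183 - 6·21 = 57 and Qs = 2·21 - 33 = 9.
Shortage = Qd - Qs = 57 - 9 = 48.

48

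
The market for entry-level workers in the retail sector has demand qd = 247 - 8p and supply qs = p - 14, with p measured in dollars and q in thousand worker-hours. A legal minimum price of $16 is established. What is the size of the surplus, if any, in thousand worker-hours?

0

Without the control the market clears where 247 - 8p = p - 14, i.e. p* = 29 and q* = 15.
The floor of 16 is below the equilibrium price 29, so it is not binding; the market clears at p* = 29, q* = 15.
Since the control does not bind, there is no surplus.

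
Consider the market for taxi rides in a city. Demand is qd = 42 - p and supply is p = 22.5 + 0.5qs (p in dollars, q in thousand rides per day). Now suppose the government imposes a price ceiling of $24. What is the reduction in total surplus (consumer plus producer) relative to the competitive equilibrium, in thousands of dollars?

Rearranging supply gives qs = 2p - 45. Without the control the market clears where 42 - p = 2p - 45, i.e. p* = 29 and q* = 13.
The ceiling of 24 is below the equilibrium price 29, so it binds.
At p = 24: qd = 42 - 24 = 18 and qs = 2·24 - 45 = 3.
Quantity traded falls to 3. At q = 3 the demand price is 42 - 3 = 39 and the supply price is (45 + 3)/2 = 24.
Deadweight loss = ½ · (39 - 24) · (13 - 3) = ½ · 15 · 10 = 75.

75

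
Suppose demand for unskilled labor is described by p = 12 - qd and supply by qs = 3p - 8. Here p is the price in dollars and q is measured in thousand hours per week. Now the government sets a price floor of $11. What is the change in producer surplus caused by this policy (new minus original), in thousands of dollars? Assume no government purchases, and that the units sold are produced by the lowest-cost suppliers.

0

Rearranging demand gives qd = 12 - p. In a free market, 12 - p = 3p - 8 gives the equilibrium p* = 5, q* = 7.
The floor of 11 is above the equilibrium price 5, so it binds.
At p = 11: qd = 12 - 11 = 1 and qs = 3·11 - 8 = 25.
Producer surplus without the control is ½ · (5 - 8/3) · 7 = 49/6.
With the floor, 1 units are sold at 11. The supply price at q = 1 is 3, so PS = ½ · [(11 - 8/3) + (11 - 3)] · 1 = 49/6.
Change in producer surplus = 49/6 - 49/6 = 0.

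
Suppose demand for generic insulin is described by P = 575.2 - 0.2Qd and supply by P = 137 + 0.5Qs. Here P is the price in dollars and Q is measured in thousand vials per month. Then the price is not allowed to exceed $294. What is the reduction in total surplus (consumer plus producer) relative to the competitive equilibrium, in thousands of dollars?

Rearranging demand gives Qd = 2876 - 5P; rearranging supply gives Qs = 2P - 274. Setting quantity demanded equal to quantity supplied, 2876 - 5P = 2P - 274, gives P* = 450 and Q* = 626.
Since 294 < 450, the ceiling is binding.
At P = 294: Qd = 2876 - 5·294 = 1406 and Qs = 2·294 - 274 = 314.
Quantity traded falls to 314. At Q = 314 the demand price is (2876 - 314)/5 = 512.4 and the supply price is (274 + 314)/2 = 294.
Deadweight loss = ½ · (512.4 - 294) · (626 - 314) = ½ · 218.4 · 312 = 34070.4.

34070.4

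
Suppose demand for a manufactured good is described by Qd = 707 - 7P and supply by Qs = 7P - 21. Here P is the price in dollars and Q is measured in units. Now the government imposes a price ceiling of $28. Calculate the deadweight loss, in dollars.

4032

Equilibrium: 707 - 7P = 7P - 21, so 728 = 14P and P* = 52, Q* = 343.
The ceiling of 28 is below the equilibrium price 52, so it binds.
At P = 28: Qd = 707 - 7·28 = 511 and Qs = 7·28 - 21 = 175.
Quantity traded falls to 175. At Q = 175 the demand price is (707 - 175)/7 = 76 and the supply price is (21 + 175)/7 = 28.
Deadweight loss = ½ · (76 - 28) · (343 - 175) = ½ · 48 · 168 = 4032.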